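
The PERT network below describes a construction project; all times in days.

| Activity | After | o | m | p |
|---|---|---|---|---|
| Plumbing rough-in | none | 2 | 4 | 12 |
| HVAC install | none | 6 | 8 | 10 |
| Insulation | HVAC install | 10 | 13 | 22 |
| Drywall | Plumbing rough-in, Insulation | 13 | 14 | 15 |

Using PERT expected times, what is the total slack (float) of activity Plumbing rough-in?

17 days

te_Plumbing rough-in = (2 + 4·4 + 12)/6 = 30/6 = 5
te_HVAC install = (6 + 4·8 + 10)/6 = 48/6 = 8
te_Insulation = (10 + 4·13 + 22)/6 = 84/6 = 14
te_Drywall = (13 + 4·14 + 15)/6 = 84/6 = 14

Forward pass:
ES_Plumbing rough-in = 0; EF_Plumbing rough-in = 5
ES_HVAC install = 0; EF_HVAC install = 8
ES_Insulation = 8; EF_Insulation = 8+14 = 22
ES_Drywall = max(EF_Plumbing rough-in=5, EF_Insulation=22) = 22; EF_Drywall = 22+14 = 36
Expected project duration μ = 36 days. Critical path: HVAC install → Insulation → Drywall.

Backward pass:
LF_Drywall = 36; LS_Drywall = 36−14 = 22
LF_Insulation = LS_Drywall = 22; LS_Insulation = 22−14 = 8
LF_HVAC install = LS_Insulation = 8; LS_HVAC install = 8−8 = 0
LF_Plumbing rough-in = LS_Drywall = 22; LS_Plumbing rough-in = 22−5 = 17
Slack_Plumbing rough-in = LS_Plumbing rough-in − ES_Plumbing rough-in = 17 − 0 = 17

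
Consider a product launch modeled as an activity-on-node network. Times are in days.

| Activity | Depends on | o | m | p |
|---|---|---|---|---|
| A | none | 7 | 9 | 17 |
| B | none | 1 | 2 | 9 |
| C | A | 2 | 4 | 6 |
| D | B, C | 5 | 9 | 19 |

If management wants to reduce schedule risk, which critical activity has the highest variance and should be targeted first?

D

te_A = (7 + 4·9 + 17)/6 = 60/6 = 10; σ²_A = ((17−7)/6)² = 2.778
te_B = (1 + 4·2 + 9)/6 = 18/6 = 3; σ²_B = ((9−1)/6)² = 1.778
te_C = (2 + 4·4 + 6)/6 = 24/6 = 4; σ²_C = ((6−2)/6)² = 0.444
te_D = (5 + 4·9 + 19)/6 = 60/6 = 10; σ²_D = ((19−5)/6)² = 5.444

Forward pass:
ES_A = 0; EF_A = 10
ES_B = 0; EF_B = 3
ES_C = 10; EF_C = 10+4 = 14
ES_D = max(EF_B=3, EF_C=14) = 14; EF_D = 14+10 = 24
Expected project duration μ = 24 days. Critical path: A → C → D.

Variances on critical path: σ²_A=2.778, σ²_C=0.444, σ²_D=5.444.
Largest is σ²_D = 5.444.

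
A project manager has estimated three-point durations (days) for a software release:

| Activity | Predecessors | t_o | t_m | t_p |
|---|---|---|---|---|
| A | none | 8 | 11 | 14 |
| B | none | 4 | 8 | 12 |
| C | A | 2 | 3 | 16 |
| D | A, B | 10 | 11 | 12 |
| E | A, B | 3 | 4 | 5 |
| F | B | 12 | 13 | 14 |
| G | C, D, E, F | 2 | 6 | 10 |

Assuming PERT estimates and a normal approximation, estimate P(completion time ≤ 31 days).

0.961

te_A = (8 + 4·11 + 14)/6 = 66/6 = 11; σ²_A = ((14−8)/6)² = 1.000
te_B = (4 + 4·8 + 12)/6 = 48/6 = 8; σ²_B = ((12−4)/6)² = 1.778
te_C = (2 + 4·3 + 16)/6 = 30/6 = 5; σ²_C = ((16−2)/6)² = 5.444
te_D = (10 + 4·11 + 12)/6 = 66/6 = 11; σ²_D = ((12−10)/6)² = 0.111
te_E = (3 + 4·4 + 5)/6 = 24/6 = 4; σ²_E = ((5−3)/6)² = 0.111
te_F = (12 + 4·13 + 14)/6 = 78/6 = 13; σ²_F = ((14−12)/6)² = 0.111
te_G = (2 + 4·6 + 10)/6 = 36/6 = 6; σ²_G = ((10−2)/6)² = 1.778

Forward pass:
ES_A = 0; EF_A = 11
ES_B = 0; EF_B = 8
ES_C = 11; EF_C = 11+5 = 16
ES_D = max(EF_A=11, EF_B=8) = 11; EF_D = 11+11 = 22
ES_E = max(EF_A=11, EF_B=8) = 11; EF_E = 11+4 = 15
ES_F = 8; EF_F = 8+13 = 21
ES_G = max(EF_C=16, EF_D=22, EF_E=15, EF_F=21) = 22; EF_G = 22+6 = 28
Expected project duration μ = 28 days. Critical path: A → D → G.

Variance along critical path = 1.000 + 0.111 + 1.778 = 2.889; σ = √2.889 = 1.700 days.
Z = (31 − 28) / 1.700 = 1.765
P(T ≤ 31) = Φ(1.765) ≈ 0.961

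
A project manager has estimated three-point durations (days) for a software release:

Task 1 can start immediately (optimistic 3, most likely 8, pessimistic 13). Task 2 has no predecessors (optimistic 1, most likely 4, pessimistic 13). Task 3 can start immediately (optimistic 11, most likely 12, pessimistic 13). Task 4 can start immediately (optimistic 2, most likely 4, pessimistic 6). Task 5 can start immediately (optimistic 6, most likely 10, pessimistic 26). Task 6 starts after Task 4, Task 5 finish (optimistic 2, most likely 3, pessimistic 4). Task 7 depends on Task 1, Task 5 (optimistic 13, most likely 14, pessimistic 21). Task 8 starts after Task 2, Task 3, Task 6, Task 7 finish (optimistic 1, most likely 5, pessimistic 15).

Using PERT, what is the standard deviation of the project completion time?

te_Task 1 = (3 + 4·8 + 13)/6 = 48/6 = 8; σ²_Task 1 = ((13−3)/6)² = 2.778
te_Task 2 = (1 + 4·4 + 13)/6 = 30/6 = 5; σ²_Task 2 = ((13−1)/6)² = 4.000
te_Task 3 = (11 + 4·12 + 13)/6 = 72/6 = 12; σ²_Task 3 = ((13−11)/6)² = 0.111
te_Task 4 = (2 + 4·4 + 6)/6 = 24/6 = 4; σ²_Task 4 = ((6−2)/6)² = 0.444
te_Task 5 = (6 + 4·10 + 26)/6 = 72/6 = 12; σ²_Task 5 = ((26−6)/6)² = 11.111
te_Task 6 = (2 + 4·3 + 4)/6 = 18/6 = 3; σ²_Task 6 = ((4−2)/6)² = 0.111
te_Task 7 = (13 + 4·14 + 21)/6 = 90/6 = 15; σ²_Task 7 = ((21−13)/6)² = 1.778
te_Task 8 = (1 + 4·5 + 15)/6 = 36/6 = 6; σ²_Task 8 = ((15−1)/6)² = 5.444

Forward pass:
ES_Task 1 = 0; EF_Task 1 = 8
ES_Task 2 = 0; EF_Task 2 = 5
ES_Task 3 = 0; EF_Task 3 = 12
ES_Task 4 = 0; EF_Task 4 = 4
ES_Task 5 = 0; EF_Task 5 = 12
ES_Task 6 = max(EF_Task 4=4, EF_Task 5=12) = 12; EF_Task 6 = 12+3 = 15
ES_Task 7 = max(EF_Task 1=8, EF_Task 5=12) = 12; EF_Task 7 = 12+15 = 27
ES_Task 8 = max(EF_Task 2=5, EF_Task 3=12, EF_Task 6=15, EF_Task 7=27) = 27; EF_Task 8 = 27+6 = 33
Expected project duration μ = 33 days. Critical path: Task 5 → Task 7 → Task 8.

Variance along critical path = 11.111 + 1.778 + 5.444 = 18.333
σ = √18.333 = 4.282 days

4.28 days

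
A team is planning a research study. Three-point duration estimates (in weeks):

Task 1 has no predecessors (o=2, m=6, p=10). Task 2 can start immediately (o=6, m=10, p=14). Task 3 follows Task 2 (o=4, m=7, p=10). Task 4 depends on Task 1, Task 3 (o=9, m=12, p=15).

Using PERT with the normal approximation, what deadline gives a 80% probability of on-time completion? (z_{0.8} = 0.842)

te_Task 1 = (2 + 4·6 + 10)/6 = 36/6 = 6; σ²_Task 1 = ((10−2)/6)² = 1.778
te_Task 2 = (6 + 4·10 + 14)/6 = 60/6 = 10; σ²_Task 2 = ((14−6)/6)² = 1.778
te_Task 3 = (4 + 4·7 + 10)/6 = 42/6 = 7; σ²_Task 3 = ((10−4)/6)² = 1.000
te_Task 4 = (9 + 4·12 + 15)/6 = 72/6 = 12; σ²_Task 4 = ((15−9)/6)² = 1.000

Forward pass:
ES_Task 1 = 0; EF_Task 1 = 6
ES_Task 2 = 0; EF_Task 2 = 10
ES_Task 3 = 10; EF_Task 3 = 10+7 = 17
ES_Task 4 = max(EF_Task 1=6, EF_Task 3=17) = 17; EF_Task 4 = 17+12 = 29
Expected project duration μ = 29 weeks. Critical path: Task 2 → Task 3 → Task 4.

Variance along critical path = 1.778 + 1.000 + 1.000 = 3.778; σ = 1.944 weeks.
D = μ + z·σ = 29 + 0.842·1.944 = 30.6 weeks

30.6 weeks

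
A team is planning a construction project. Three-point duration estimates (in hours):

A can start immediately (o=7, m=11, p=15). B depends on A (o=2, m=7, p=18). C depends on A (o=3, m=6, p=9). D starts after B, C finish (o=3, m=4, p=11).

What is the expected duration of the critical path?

24 hours

te_A = (7 + 4·11 + 15)/6 = 66/6 = 11
te_B = (2 + 4·7 + 18)/6 = 48/6 = 8
te_C = (3 + 4·6 + 9)/6 = 36/6 = 6
te_D = (3 + 4·4 + 11)/6 = 30/6 = 5

Forward pass:
ES_A = 0; EF_A = 11
ES_B = 11; EF_B = 11+8 = 19
ES_C = 11; EF_C = 11+6 = 17
ES_D = max(EF_B=19, EF_C=17) = 19; EF_D = 19+5 = 24
Expected project duration μ = 24 hours. Critical path: A → B → D.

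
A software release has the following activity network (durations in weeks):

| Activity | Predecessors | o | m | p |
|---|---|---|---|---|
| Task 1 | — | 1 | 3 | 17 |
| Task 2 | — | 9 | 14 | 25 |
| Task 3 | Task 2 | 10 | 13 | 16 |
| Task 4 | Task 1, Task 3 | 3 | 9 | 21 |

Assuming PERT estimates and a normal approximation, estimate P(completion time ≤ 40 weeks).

te_Task 1 = (1 + 4·3 + 17)/6 = 30/6 = 5; σ²_Task 1 = ((17−1)/6)² = 7.111
te_Task 2 = (9 + 4·14 + 25)/6 = 90/6 = 15; σ²_Task 2 = ((25−9)/6)² = 7.111
te_Task 3 = (10 + 4·13 + 16)/6 = 78/6 = 13; σ²_Task 3 = ((16−10)/6)² = 1.000
te_Task 4 = (3 + 4·9 + 21)/6 = 60/6 = 10; σ²_Task 4 = ((21−3)/6)² = 9.000

Forward pass:
ES_Task 1 = 0; EF_Task 1 = 5
ES_Task 2 = 0; EF_Task 2 = 15
ES_Task 3 = 15; EF_Task 3 = 15+13 = 28
ES_Task 4 = max(EF_Task 1=5, EF_Task 3=28) = 28; EF_Task 4 = 28+10 = 38
Expected project duration μ = 38 weeks. Critical path: Task 2 → Task 3 → Task 4.

Variance along critical path = 7.111 + 1.000 + 9.000 = 17.111; σ = √17.111 = 4.137 weeks.
Z = (40 − 38) / 4.137 = 0.483
P(T ≤ 40) = Φ(0.483) ≈ 0.686

0.686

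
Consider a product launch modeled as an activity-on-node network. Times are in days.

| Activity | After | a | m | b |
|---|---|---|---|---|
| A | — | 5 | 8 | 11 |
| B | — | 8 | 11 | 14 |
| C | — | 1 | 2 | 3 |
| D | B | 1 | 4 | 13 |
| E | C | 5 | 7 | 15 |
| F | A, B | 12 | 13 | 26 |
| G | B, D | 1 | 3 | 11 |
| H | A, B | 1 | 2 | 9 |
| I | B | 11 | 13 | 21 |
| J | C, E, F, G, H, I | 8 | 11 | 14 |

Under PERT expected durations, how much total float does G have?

te_A = (5 + 4·8 + 11)/6 = 48/6 = 8
te_B = (8 + 4·11 + 14)/6 = 66/6 = 11
te_C = (1 + 4·2 + 3)/6 = 12/6 = 2
te_D = (1 + 4·4 + 13)/6 = 30/6 = 5
te_E = (5 + 4·7 + 15)/6 = 48/6 = 8
te_F = (12 + 4·13 + 26)/6 = 90/6 = 15
te_G = (1 + 4·3 + 11)/6 = 24/6 = 4
te_H = (1 + 4·2 + 9)/6 = 18/6 = 3
te_I = (11 + 4·13 + 21)/6 = 84/6 = 14
te_J = (8 + 4·11 + 14)/6 = 66/6 = 11

Forward pass:
ES_A = 0; EF_A = 8
ES_B = 0; EF_B = 11
ES_C = 0; EF_C = 2
ES_D = 11; EF_D = 11+5 = 16
ES_E = 2; EF_E = 2+8 = 10
ES_F = max(EF_A=8, EF_B=11) = 11; EF_F = 11+15 = 26
ES_G = max(EF_B=11, EF_D=16) = 16; EF_G = 16+4 = 20
ES_H = max(EF_A=8, EF_B=11) = 11; EF_H = 11+3 = 14
ES_I = 11; EF_I = 11+14 = 25
ES_J = max(EF_C=2, EF_E=10, EF_F=26, EF_G=20, EF_H=14, EF_I=25) = 26; EF_J = 26+11 = 37
Expected project duration μ = 37 days. Critical path: B → F → J.

Backward pass:
LF_J = 37; LS_J = 37−11 = 26
LF_I = LS_J = 26; LS_I = 26−14 = 12
LF_H = LS_J = 26; LS_H = 26−3 = 23
LF_G = LS_J = 26; LS_G = 26−4 = 22
LF_F = LS_J = 26; LS_F = 26−15 = 11
LF_E = LS_J = 26; LS_E = 26−8 = 18
LF_D = LS_G = 22; LS_D = 22−5 = 17
LF_C = min(LS_E=18, LS_J=26) = 18; LS_C = 18−2 = 16
LF_B = min(LS_D=17, LS_F=11, LS_G=22, LS_H=23, LS_I=12) = 11; LS_B = 11−11 = 0
LF_A = min(LS_F=11, LS_H=23) = 11; LS_A = 11−8 = 3
Slack_G = LS_G − ES_G = 22 − 16 = 6

6 days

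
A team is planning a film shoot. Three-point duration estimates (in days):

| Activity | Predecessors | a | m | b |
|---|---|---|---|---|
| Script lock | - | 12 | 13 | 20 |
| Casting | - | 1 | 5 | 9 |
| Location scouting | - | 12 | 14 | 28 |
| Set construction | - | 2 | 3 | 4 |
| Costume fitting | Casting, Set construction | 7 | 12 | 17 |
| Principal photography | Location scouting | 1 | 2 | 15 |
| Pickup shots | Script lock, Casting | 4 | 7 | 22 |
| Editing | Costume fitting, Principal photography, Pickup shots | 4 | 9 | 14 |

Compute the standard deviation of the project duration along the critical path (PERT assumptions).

3.68 days

te_Script lock = (12 + 4·13 + 20)/6 = 84/6 = 14; σ²_Script lock = ((20−12)/6)² = 1.778
te_Casting = (1 + 4·5 + 9)/6 = 30/6 = 5; σ²_Casting = ((9−1)/6)² = 1.778
te_Location scouting = (12 + 4·14 + 28)/6 = 96/6 = 16; σ²_Location scouting = ((28−12)/6)² = 7.111
te_Set construction = (2 + 4·3 + 4)/6 = 18/6 = 3; σ²_Set construction = ((4−2)/6)² = 0.111
te_Costume fitting = (7 + 4·12 + 17)/6 = 72/6 = 12; σ²_Costume fitting = ((17−7)/6)² = 2.778
te_Principal photography = (1 + 4·2 + 15)/6 = 24/6 = 4; σ²_Principal photography = ((15−1)/6)² = 5.444
te_Pickup shots = (4 + 4·7 + 22)/6 = 54/6 = 9; σ²_Pickup shots = ((22−4)/6)² = 9.000
te_Editing = (4 + 4·9 + 14)/6 = 54/6 = 9; σ²_Editing = ((14−4)/6)² = 2.778

Forward pass:
ES_Script lock = 0; EF_Script lock = 14
ES_Casting = 0; EF_Casting = 5
ES_Location scouting = 0; EF_Location scouting = 16
ES_Set construction = 0; EF_Set construction = 3
ES_Costume fitting = max(EF_Casting=5, EF_Set construction=3) = 5; EF_Costume fitting = 5+12 = 17
ES_Principal photography = 16; EF_Principal photography = 16+4 = 20
ES_Pickup shots = max(EF_Script lock=14, EF_Casting=5) = 14; EF_Pickup shots = 14+9 = 23
ES_Editing = max(EF_Costume fitting=17, EF_Principal photography=20, EF_Pickup shots=23) = 23; EF_Editing = 23+9 = 32
Expected project duration μ = 32 days. Critical path: Script lock → Pickup shots → Editing.

Variance along critical path = 1.778 + 9.000 + 2.778 = 13.556
σ = √13.556 = 3.682 days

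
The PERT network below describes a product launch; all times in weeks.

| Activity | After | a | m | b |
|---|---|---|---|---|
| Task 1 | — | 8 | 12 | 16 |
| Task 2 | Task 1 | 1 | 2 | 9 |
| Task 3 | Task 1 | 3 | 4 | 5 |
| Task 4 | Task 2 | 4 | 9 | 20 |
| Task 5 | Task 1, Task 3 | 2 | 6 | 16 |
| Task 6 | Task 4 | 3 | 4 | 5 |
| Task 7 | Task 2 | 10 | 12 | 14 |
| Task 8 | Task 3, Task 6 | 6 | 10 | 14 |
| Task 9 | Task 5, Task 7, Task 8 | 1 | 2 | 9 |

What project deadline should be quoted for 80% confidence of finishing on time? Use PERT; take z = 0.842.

te_Task 1 = (8 + 4·12 + 16)/6 = 72/6 = 12; σ²_Task 1 = ((16−8)/6)² = 1.778
te_Task 2 = (1 + 4·2 + 9)/6 = 18/6 = 3; σ²_Task 2 = ((9−1)/6)² = 1.778
te_Task 3 = (3 + 4·4 + 5)/6 = 24/6 = 4; σ²_Task 3 = ((5−3)/6)² = 0.111
te_Task 4 = (4 + 4·9 + 20)/6 = 60/6 = 10; σ²_Task 4 = ((20−4)/6)² = 7.111
te_Task 5 = (2 + 4·6 + 16)/6 = 42/6 = 7; σ²_Task 5 = ((16−2)/6)² = 5.444
te_Task 6 = (3 + 4·4 + 5)/6 = 24/6 = 4; σ²_Task 6 = ((5−3)/6)² = 0.111
te_Task 7 = (10 + 4·12 + 14)/6 = 72/6 = 12; σ²_Task 7 = ((14−10)/6)² = 0.444
te_Task 8 = (6 + 4·10 + 14)/6 = 60/6 = 10; σ²_Task 8 = ((14−6)/6)² = 1.778
te_Task 9 = (1 + 4·2 + 9)/6 = 18/6 = 3; σ²_Task 9 = ((9−1)/6)² = 1.778

Forward pass:
ES_Task 1 = 0; EF_Task 1 = 12
ES_Task 2 = 12; EF_Task 2 = 12+3 = 15
ES_Task 3 = 12; EF_Task 3 = 12+4 = 16
ES_Task 4 = 15; EF_Task 4 = 15+10 = 25
ES_Task 5 = max(EF_Task 1=12, EF_Task 3=16) = 16; EF_Task 5 = 16+7 = 23
ES_Task 6 = 25; EF_Task 6 = 25+4 = 29
ES_Task 7 = 15; EF_Task 7 = 15+12 = 27
ES_Task 8 = max(EF_Task 3=16, EF_Task 6=29) = 29; EF_Task 8 = 29+10 = 39
ES_Task 9 = max(EF_Task 5=23, EF_Task 7=27, EF_Task 8=39) = 39; EF_Task 9 = 39+3 = 42
Expected project duration μ = 42 weeks. Critical path: Task 1 → Task 2 → Task 4 → Task 6 → Task 8 → Task 9.

Variance along critical path = 1.778 + 1.778 + 7.111 + 0.111 + 1.778 + 1.778 = 14.333; σ = 3.786 weeks.
D = μ + z·σ = 42 + 0.842·3.786 = 45.2 weeks

45.2 weeks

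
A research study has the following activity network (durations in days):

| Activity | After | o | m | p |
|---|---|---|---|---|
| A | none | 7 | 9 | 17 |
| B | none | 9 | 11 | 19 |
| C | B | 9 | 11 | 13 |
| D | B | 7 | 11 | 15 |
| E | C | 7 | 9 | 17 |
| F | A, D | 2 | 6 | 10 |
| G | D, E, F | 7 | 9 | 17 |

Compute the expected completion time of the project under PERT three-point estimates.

43 days

te_A = (7 + 4·9 + 17)/6 = 60/6 = 10
te_B = (9 + 4·11 + 19)/6 = 72/6 = 12
te_C = (9 + 4·11 + 13)/6 = 66/6 = 11
te_D = (7 + 4·11 + 15)/6 = 66/6 = 11
te_E = (7 + 4·9 + 17)/6 = 60/6 = 10
te_F = (2 + 4·6 + 10)/6 = 36/6 = 6
te_G = (7 + 4·9 + 17)/6 = 60/6 = 10

Forward pass:
ES_A = 0; EF_A = 10
ES_B = 0; EF_B = 12
ES_C = 12; EF_C = 12+11 = 23
ES_D = 12; EF_D = 12+11 = 23
ES_E = 23; EF_E = 23+10 = 33
ES_F = max(EF_A=10, EF_D=23) = 23; EF_F = 23+6 = 29
ES_G = max(EF_D=23, EF_E=33, EF_F=29) = 33; EF_G = 33+10 = 43
Expected project duration μ = 43 days. Critical path: B → C → E → G.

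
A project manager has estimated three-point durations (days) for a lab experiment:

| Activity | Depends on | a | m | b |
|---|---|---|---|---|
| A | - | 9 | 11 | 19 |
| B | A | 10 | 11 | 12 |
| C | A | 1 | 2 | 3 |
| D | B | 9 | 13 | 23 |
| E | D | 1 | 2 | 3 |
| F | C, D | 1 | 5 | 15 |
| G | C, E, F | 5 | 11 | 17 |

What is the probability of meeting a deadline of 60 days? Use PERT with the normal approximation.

0.923

te_A = (9 + 4·11 + 19)/6 = 72/6 = 12; σ²_A = ((19−9)/6)² = 2.778
te_B = (10 + 4·11 + 12)/6 = 66/6 = 11; σ²_B = ((12−10)/6)² = 0.111
te_C = (1 + 4·2 + 3)/6 = 12/6 = 2; σ²_C = ((3−1)/6)² = 0.111
te_D = (9 + 4·13 + 23)/6 = 84/6 = 14; σ²_D = ((23−9)/6)² = 5.444
te_E = (1 + 4·2 + 3)/6 = 12/6 = 2; σ²_E = ((3−1)/6)² = 0.111
te_F = (1 + 4·5 + 15)/6 = 36/6 = 6; σ²_F = ((15−1)/6)² = 5.444
te_G = (5 + 4·11 + 17)/6 = 66/6 = 11; σ²_G = ((17−5)/6)² = 4.000

Forward pass:
ES_A = 0; EF_A = 12
ES_B = 12; EF_B = 12+11 = 23
ES_C = 12; EF_C = 12+2 = 14
ES_D = 23; EF_D = 23+14 = 37
ES_E = 37; EF_E = 37+2 = 39
ES_F = max(EF_C=14, EF_D=37) = 37; EF_F = 37+6 = 43
ES_G = max(EF_C=14, EF_E=39, EF_F=43) = 43; EF_G = 43+11 = 54
Expected project duration μ = 54 days. Critical path: A → B → D → F → G.

Variance along critical path = 2.778 + 0.111 + 5.444 + 5.444 + 4.000 = 17.778; σ = √17.778 = 4.216 days.
Z = (60 − 54) / 4.216 = 1.423
P(T ≤ 60) = Φ(1.423) ≈ 0.923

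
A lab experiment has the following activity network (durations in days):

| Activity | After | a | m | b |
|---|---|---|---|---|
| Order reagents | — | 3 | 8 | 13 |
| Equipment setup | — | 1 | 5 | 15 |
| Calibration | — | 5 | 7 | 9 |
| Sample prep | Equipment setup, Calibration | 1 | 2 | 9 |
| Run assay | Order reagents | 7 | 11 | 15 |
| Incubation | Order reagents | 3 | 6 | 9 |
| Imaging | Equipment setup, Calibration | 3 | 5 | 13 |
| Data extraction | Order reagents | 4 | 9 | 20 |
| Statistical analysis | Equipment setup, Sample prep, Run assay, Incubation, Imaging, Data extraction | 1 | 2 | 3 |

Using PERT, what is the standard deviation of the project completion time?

2.16 days

te_Order reagents = (3 + 4·8 + 13)/6 = 48/6 = 8; σ²_Order reagents = ((13−3)/6)² = 2.778
te_Equipment setup = (1 + 4·5 + 15)/6 = 36/6 = 6; σ²_Equipment setup = ((15−1)/6)² = 5.444
te_Calibration = (5 + 4·7 + 9)/6 = 42/6 = 7; σ²_Calibration = ((9−5)/6)² = 0.444
te_Sample prep = (1 + 4·2 + 9)/6 = 18/6 = 3; σ²_Sample prep = ((9−1)/6)² = 1.778
te_Run assay = (7 + 4·11 + 15)/6 = 66/6 = 11; σ²_Run assay = ((15−7)/6)² = 1.778
te_Incubation = (3 + 4·6 + 9)/6 = 36/6 = 6; σ²_Incubation = ((9−3)/6)² = 1.000
te_Imaging = (3 + 4·5 + 13)/6 = 36/6 = 6; σ²_Imaging = ((13−3)/6)² = 2.778
te_Data extraction = (4 + 4·9 + 20)/6 = 60/6 = 10; σ²_Data extraction = ((20−4)/6)² = 7.111
te_Statistical analysis = (1 + 4·2 + 3)/6 = 12/6 = 2; σ²_Statistical analysis = ((3−1)/6)² = 0.111

Forward pass:
ES_Order reagents = 0; EF_Order reagents = 8
ES_Equipment setup = 0; EF_Equipment setup = 6
ES_Calibration = 0; EF_Calibration = 7
ES_Sample prep = max(EF_Equipment setup=6, EF_Calibration=7) = 7; EF_Sample prep = 7+3 = 10
ES_Run assay = 8; EF_Run assay = 8+11 = 19
ES_Incubation = 8; EF_Incubation = 8+6 = 14
ES_Imaging = max(EF_Equipment setup=6, EF_Calibration=7) = 7; EF_Imaging = 7+6 = 13
ES_Data extraction = 8; EF_Data extraction = 8+10 = 18
ES_Statistical analysis = max(EF_Equipment setup=6, EF_Sample prep=10, EF_Run assay=19, EF_Incubation=14, EF_Imaging=13, EF_Data extraction=18) = 19; EF_Statistical analysis = 19+2 = 21
Expected project duration μ = 21 days. Critical path: Order reagents → Run assay → Statistical analysis.

Variance along critical path = 2.778 + 1.778 + 0.111 = 4.667
σ = √4.667 = 2.160 days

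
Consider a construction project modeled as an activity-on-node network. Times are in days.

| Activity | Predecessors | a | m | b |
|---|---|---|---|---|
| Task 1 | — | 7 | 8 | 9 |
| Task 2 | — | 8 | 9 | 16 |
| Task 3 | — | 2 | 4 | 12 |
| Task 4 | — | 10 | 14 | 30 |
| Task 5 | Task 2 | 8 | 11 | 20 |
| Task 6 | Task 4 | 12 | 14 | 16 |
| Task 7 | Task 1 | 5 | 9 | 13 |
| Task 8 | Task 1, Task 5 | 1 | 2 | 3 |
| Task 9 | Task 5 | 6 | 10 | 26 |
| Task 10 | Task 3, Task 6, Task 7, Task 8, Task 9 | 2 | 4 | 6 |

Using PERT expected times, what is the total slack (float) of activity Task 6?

4 days

te_Task 1 = (7 + 4·8 + 9)/6 = 48/6 = 8
te_Task 2 = (8 + 4·9 + 16)/6 = 60/6 = 10
te_Task 3 = (2 + 4·4 + 12)/6 = 30/6 = 5
te_Task 4 = (10 + 4·14 + 30)/6 = 96/6 = 16
te_Task 5 = (8 + 4·11 + 20)/6 = 72/6 = 12
te_Task 6 = (12 + 4·14 + 16)/6 = 84/6 = 14
te_Task 7 = (5 + 4·9 + 13)/6 = 54/6 = 9
te_Task 8 = (1 + 4·2 + 3)/6 = 12/6 = 2
te_Task 9 = (6 + 4·10 + 26)/6 = 72/6 = 12
te_Task 10 = (2 + 4·4 + 6)/6 = 24/6 = 4

Forward pass:
ES_Task 1 = 0; EF_Task 1 = 8
ES_Task 2 = 0; EF_Task 2 = 10
ES_Task 3 = 0; EF_Task 3 = 5
ES_Task 4 = 0; EF_Task 4 = 16
ES_Task 5 = 10; EF_Task 5 = 10+12 = 22
ES_Task 6 = 16; EF_Task 6 = 16+14 = 30
ES_Task 7 = 8; EF_Task 7 = 8+9 = 17
ES_Task 8 = max(EF_Task 1=8, EF_Task 5=22) = 22; EF_Task 8 = 22+2 = 24
ES_Task 9 = 22; EF_Task 9 = 22+12 = 34
ES_Task 10 = max(EF_Task 3=5, EF_Task 6=30, EF_Task 7=17, EF_Task 8=24, EF_Task 9=34) = 34; EF_Task 10 = 34+4 = 38
Expected project duration μ = 38 days. Critical path: Task 2 → Task 5 → Task 9 → Task 10.

Backward pass:
LF_Task 10 = 38; LS_Task 10 = 38−4 = 34
LF_Task 9 = LS_Task 10 = 34; LS_Task 9 = 34−12 = 22
LF_Task 8 = LS_Task 10 = 34; LS_Task 8 = 34−2 = 32
LF_Task 7 = LS_Task 10 = 34; LS_Task 7 = 34−9 = 25
LF_Task 6 = LS_Task 10 = 34; LS_Task 6 = 34−14 = 20
LF_Task 5 = min(LS_Task 8=32, LS_Task 9=22) = 22; LS_Task 5 = 22−12 = 10
LF_Task 4 = LS_Task 6 = 20; LS_Task 4 = 20−16 = 4
LF_Task 3 = LS_Task 10 = 34; LS_Task 3 = 34−5 = 29
LF_Task 2 = LS_Task 5 = 10; LS_Task 2 = 10−10 = 0
LF_Task 1 = min(LS_Task 7=25, LS_Task 8=32) = 25; LS_Task 1 = 25−8 = 17
Slack_Task 6 = LS_Task 6 − ES_Task 6 = 20 − 16 = 4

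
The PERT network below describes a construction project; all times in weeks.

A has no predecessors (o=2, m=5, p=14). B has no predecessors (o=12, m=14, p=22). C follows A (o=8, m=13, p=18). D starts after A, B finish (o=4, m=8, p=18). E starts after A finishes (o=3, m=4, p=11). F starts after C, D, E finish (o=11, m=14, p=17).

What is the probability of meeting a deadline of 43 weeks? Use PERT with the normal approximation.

0.950

te_A = (2 + 4·5 + 14)/6 = 36/6 = 6; σ²_A = ((14−2)/6)² = 4.000
te_B = (12 + 4·14 + 22)/6 = 90/6 = 15; σ²_B = ((22−12)/6)² = 2.778
te_C = (8 + 4·13 + 18)/6 = 78/6 = 13; σ²_C = ((18−8)/6)² = 2.778
te_D = (4 + 4·8 + 18)/6 = 54/6 = 9; σ²_D = ((18−4)/6)² = 5.444
te_E = (3 + 4·4 + 11)/6 = 30/6 = 5; σ²_E = ((11−3)/6)² = 1.778
te_F = (11 + 4·14 + 17)/6 = 84/6 = 14; σ²_F = ((17−11)/6)² = 1.000

Forward pass:
ES_A = 0; EF_A = 6
ES_B = 0; EF_B = 15
ES_C = 6; EF_C = 6+13 = 19
ES_D = max(EF_A=6, EF_B=15) = 15; EF_D = 15+9 = 24
ES_E = 6; EF_E = 6+5 = 11
ES_F = max(EF_C=19, EF_D=24, EF_E=11) = 24; EF_F = 24+14 = 38
Expected project duration μ = 38 weeks. Critical path: B → D → F.

Variance along critical path = 2.778 + 5.444 + 1.000 = 9.222; σ = √9.222 = 3.037 weeks.
Z = (43 − 38) / 3.037 = 1.646
P(T ≤ 43) = Φ(1.646) ≈ 0.950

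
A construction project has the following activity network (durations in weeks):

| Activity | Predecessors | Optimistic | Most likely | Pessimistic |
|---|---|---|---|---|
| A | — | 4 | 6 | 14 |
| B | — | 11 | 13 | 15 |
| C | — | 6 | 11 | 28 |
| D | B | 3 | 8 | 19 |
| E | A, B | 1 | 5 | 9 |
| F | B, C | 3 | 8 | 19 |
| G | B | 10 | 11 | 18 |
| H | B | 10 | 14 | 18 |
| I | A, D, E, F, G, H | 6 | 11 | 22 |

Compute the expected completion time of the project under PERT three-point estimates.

te_A = (4 + 4·6 + 14)/6 = 42/6 = 7
te_B = (11 + 4·13 + 15)/6 = 78/6 = 13
te_C = (6 + 4·11 + 28)/6 = 78/6 = 13
te_D = (3 + 4·8 + 19)/6 = 54/6 = 9
te_E = (1 + 4·5 + 9)/6 = 30/6 = 5
te_F = (3 + 4·8 + 19)/6 = 54/6 = 9
te_G = (10 + 4·11 + 18)/6 = 72/6 = 12
te_H = (10 + 4·14 + 18)/6 = 84/6 = 14
te_I = (6 + 4·11 + 22)/6 = 72/6 = 12

Forward pass:
ES_A = 0; EF_A = 7
ES_B = 0; EF_B = 13
ES_C = 0; EF_C = 13
ES_D = 13; EF_D = 13+9 = 22
ES_E = max(EF_A=7, EF_B=13) = 13; EF_E = 13+5 = 18
ES_F = max(EF_B=13, EF_C=13) = 13; EF_F = 13+9 = 22
ES_G = 13; EF_G = 13+12 = 25
ES_H = 13; EF_H = 13+14 = 27
ES_I = max(EF_A=7, EF_D=22, EF_E=18, EF_F=22, EF_G=25, EF_H=27) = 27; EF_I = 27+12 = 39
Expected project duration μ = 39 weeks. Critical path: B → H → I.

39 weeks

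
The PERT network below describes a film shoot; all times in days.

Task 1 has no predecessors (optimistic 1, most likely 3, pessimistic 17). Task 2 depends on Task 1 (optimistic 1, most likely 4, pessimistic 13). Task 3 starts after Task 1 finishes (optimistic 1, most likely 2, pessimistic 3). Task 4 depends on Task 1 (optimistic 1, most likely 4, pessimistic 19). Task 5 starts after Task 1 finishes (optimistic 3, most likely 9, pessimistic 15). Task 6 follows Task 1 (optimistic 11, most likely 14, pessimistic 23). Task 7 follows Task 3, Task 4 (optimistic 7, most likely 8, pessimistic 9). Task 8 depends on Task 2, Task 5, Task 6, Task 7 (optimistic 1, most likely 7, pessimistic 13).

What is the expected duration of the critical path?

27 days

te_Task 1 = (1 + 4·3 + 17)/6 = 30/6 = 5
te_Task 2 = (1 + 4·4 + 13)/6 = 30/6 = 5
te_Task 3 = (1 + 4·2 + 3)/6 = 12/6 = 2
te_Task 4 = (1 + 4·4 + 19)/6 = 36/6 = 6
te_Task 5 = (3 + 4·9 + 15)/6 = 54/6 = 9
te_Task 6 = (11 + 4·14 + 23)/6 = 90/6 = 15
te_Task 7 = (7 + 4·8 + 9)/6 = 48/6 = 8
te_Task 8 = (1 + 4·7 + 13)/6 = 42/6 = 7

Forward pass:
ES_Task 1 = 0; EF_Task 1 = 5
ES_Task 2 = 5; EF_Task 2 = 5+5 = 10
ES_Task 3 = 5; EF_Task 3 = 5+2 = 7
ES_Task 4 = 5; EF_Task 4 = 5+6 = 11
ES_Task 5 = 5; EF_Task 5 = 5+9 = 14
ES_Task 6 = 5; EF_Task 6 = 5+15 = 20
ES_Task 7 = max(EF_Task 3=7, EF_Task 4=11) = 11; EF_Task 7 = 11+8 = 19
ES_Task 8 = max(EF_Task 2=10, EF_Task 5=14, EF_Task 6=20, EF_Task 7=19) = 20; EF_Task 8 = 20+7 = 27
Expected project duration μ = 27 days. Critical path: Task 1 → Task 6 → Task 8.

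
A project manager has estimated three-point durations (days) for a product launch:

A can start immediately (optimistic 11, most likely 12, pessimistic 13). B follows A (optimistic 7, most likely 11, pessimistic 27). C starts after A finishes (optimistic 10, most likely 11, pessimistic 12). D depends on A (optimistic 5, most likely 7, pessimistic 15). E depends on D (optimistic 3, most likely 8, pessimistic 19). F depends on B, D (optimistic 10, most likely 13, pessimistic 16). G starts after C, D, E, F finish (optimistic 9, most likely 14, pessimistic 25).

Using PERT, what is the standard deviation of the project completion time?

4.40 days

te_A = (11 + 4·12 + 13)/6 = 72/6 = 12; σ²_A = ((13−11)/6)² = 0.111
te_B = (7 + 4·11 + 27)/6 = 78/6 = 13; σ²_B = ((27−7)/6)² = 11.111
te_C = (10 + 4·11 + 12)/6 = 66/6 = 11; σ²_C = ((12−10)/6)² = 0.111
te_D = (5 + 4·7 + 15)/6 = 48/6 = 8; σ²_D = ((15−5)/6)² = 2.778
te_E = (3 + 4·8 + 19)/6 = 54/6 = 9; σ²_E = ((19−3)/6)² = 7.111
te_F = (10 + 4·13 + 16)/6 = 78/6 = 13; σ²_F = ((16−10)/6)² = 1.000
te_G = (9 + 4·14 + 25)/6 = 90/6 = 15; σ²_G = ((25−9)/6)² = 7.111

Forward pass:
ES_A = 0; EF_A = 12
ES_B = 12; EF_B = 12+13 = 25
ES_C = 12; EF_C = 12+11 = 23
ES_D = 12; EF_D = 12+8 = 20
ES_E = 20; EF_E = 20+9 = 29
ES_F = max(EF_B=25, EF_D=20) = 25; EF_F = 25+13 = 38
ES_G = max(EF_C=23, EF_D=20, EF_E=29, EF_F=38) = 38; EF_G = 38+15 = 53
Expected project duration μ = 53 days. Critical path: A → B → F → G.

Variance along critical path = 0.111 + 11.111 + 1.000 + 7.111 = 19.333
σ = √19.333 = 4.397 days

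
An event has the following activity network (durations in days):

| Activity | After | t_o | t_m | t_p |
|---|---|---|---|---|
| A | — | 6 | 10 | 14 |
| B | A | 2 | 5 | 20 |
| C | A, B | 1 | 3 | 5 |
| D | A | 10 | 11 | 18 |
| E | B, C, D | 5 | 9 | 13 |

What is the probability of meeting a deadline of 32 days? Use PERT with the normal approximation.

0.667

te_A = (6 + 4·10 + 14)/6 = 60/6 = 10; σ²_A = ((14−6)/6)² = 1.778
te_B = (2 + 4·5 + 20)/6 = 42/6 = 7; σ²_B = ((20−2)/6)² = 9.000
te_C = (1 + 4·3 + 5)/6 = 18/6 = 3; σ²_C = ((5−1)/6)² = 0.444
te_D = (10 + 4·11 + 18)/6 = 72/6 = 12; σ²_D = ((18−10)/6)² = 1.778
te_E = (5 + 4·9 + 13)/6 = 54/6 = 9; σ²_E = ((13−5)/6)² = 1.778

Forward pass:
ES_A = 0; EF_A = 10
ES_B = 10; EF_B = 10+7 = 17
ES_C = max(EF_A=10, EF_B=17) = 17; EF_C = 17+3 = 20
ES_D = 10; EF_D = 10+12 = 22
ES_E = max(EF_B=17, EF_C=20, EF_D=22) = 22; EF_E = 22+9 = 31
Expected project duration μ = 31 days. Critical path: A → D → E.

Variance along critical path = 1.778 + 1.778 + 1.778 = 5.333; σ = √5.333 = 2.309 days.
Z = (32 − 31) / 2.309 = 0.433
P(T ≤ 32) = Φ(0.433) ≈ 0.667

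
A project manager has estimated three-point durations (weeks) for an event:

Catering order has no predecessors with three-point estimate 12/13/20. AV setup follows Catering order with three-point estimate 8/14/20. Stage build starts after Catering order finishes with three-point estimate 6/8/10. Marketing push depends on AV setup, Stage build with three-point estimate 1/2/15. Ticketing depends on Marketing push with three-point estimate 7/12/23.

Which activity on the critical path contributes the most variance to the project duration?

Ticketing

te_Catering order = (12 + 4·13 + 20)/6 = 84/6 = 14; σ²_Catering order = ((20−12)/6)² = 1.778
te_AV setup = (8 + 4·14 + 20)/6 = 84/6 = 14; σ²_AV setup = ((20−8)/6)² = 4.000
te_Stage build = (6 + 4·8 + 10)/6 = 48/6 = 8; σ²_Stage build = ((10−6)/6)² = 0.444
te_Marketing push = (1 + 4·2 + 15)/6 = 24/6 = 4; σ²_Marketing push = ((15−1)/6)² = 5.444
te_Ticketing = (7 + 4·12 + 23)/6 = 78/6 = 13; σ²_Ticketing = ((23−7)/6)² = 7.111

Forward pass:
ES_Catering order = 0; EF_Catering order = 14
ES_AV setup = 14; EF_AV setup = 14+14 = 28
ES_Stage build = 14; EF_Stage build = 14+8 = 22
ES_Marketing push = max(EF_AV setup=28, EF_Stage build=22) = 28; EF_Marketing push = 28+4 = 32
ES_Ticketing = 32; EF_Ticketing = 32+13 = 45
Expected project duration μ = 45 weeks. Critical path: Catering order → AV setup → Marketing push → Ticketing.

Variances on critical path: σ²_Catering order=1.778, σ²_AV setup=4.000, σ²_Marketing push=5.444, σ²_Ticketing=7.111.
Largest is σ²_Ticketing = 7.111.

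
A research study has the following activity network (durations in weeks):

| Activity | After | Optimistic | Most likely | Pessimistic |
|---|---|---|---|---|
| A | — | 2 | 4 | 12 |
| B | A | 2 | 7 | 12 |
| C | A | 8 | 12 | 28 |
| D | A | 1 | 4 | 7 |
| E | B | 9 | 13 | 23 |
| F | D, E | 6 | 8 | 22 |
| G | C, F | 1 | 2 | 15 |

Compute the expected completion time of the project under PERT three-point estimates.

te_A = (2 + 4·4 + 12)/6 = 30/6 = 5
te_B = (2 + 4·7 + 12)/6 = 42/6 = 7
te_C = (8 + 4·12 + 28)/6 = 84/6 = 14
te_D = (1 + 4·4 + 7)/6 = 24/6 = 4
te_E = (9 + 4·13 + 23)/6 = 84/6 = 14
te_F = (6 + 4·8 + 22)/6 = 60/6 = 10
te_G = (1 + 4·2 + 15)/6 = 24/6 = 4

Forward pass:
ES_A = 0; EF_A = 5
ES_B = 5; EF_B = 5+7 = 12
ES_C = 5; EF_C = 5+14 = 19
ES_D = 5; EF_D = 5+4 = 9
ES_E = 12; EF_E = 12+14 = 26
ES_F = max(EF_D=9, EF_E=26) = 26; EF_F = 26+10 = 36
ES_G = max(EF_C=19, EF_F=36) = 36; EF_G = 36+4 = 40
Expected project duration μ = 40 weeks. Critical path: A → B → E → F → G.

40 weeks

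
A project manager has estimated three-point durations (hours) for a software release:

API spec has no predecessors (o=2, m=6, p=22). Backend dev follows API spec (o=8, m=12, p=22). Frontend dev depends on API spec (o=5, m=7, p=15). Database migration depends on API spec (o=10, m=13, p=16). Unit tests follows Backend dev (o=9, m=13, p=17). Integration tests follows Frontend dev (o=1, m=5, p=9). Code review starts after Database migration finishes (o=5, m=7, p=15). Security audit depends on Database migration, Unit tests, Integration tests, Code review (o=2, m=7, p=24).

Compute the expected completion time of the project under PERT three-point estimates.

te_API spec = (2 + 4·6 + 22)/6 = 48/6 = 8
te_Backend dev = (8 + 4·12 + 22)/6 = 78/6 = 13
te_Frontend dev = (5 + 4·7 + 15)/6 = 48/6 = 8
te_Database migration = (10 + 4·13 + 16)/6 = 78/6 = 13
te_Unit tests = (9 + 4·13 + 17)/6 = 78/6 = 13
te_Integration tests = (1 + 4·5 + 9)/6 = 30/6 = 5
te_Code review = (5 + 4·7 + 15)/6 = 48/6 = 8
te_Security audit = (2 + 4·7 + 24)/6 = 54/6 = 9

Forward pass:
ES_API spec = 0; EF_API spec = 8
ES_Backend dev = 8; EF_Backend dev = 8+13 = 21
ES_Frontend dev = 8; EF_Frontend dev = 8+8 = 16
ES_Database migration = 8; EF_Database migration = 8+13 = 21
ES_Unit tests = 21; EF_Unit tests = 21+13 = 34
ES_Integration tests = 16; EF_Integration tests = 16+5 = 21
ES_Code review = 21; EF_Code review = 21+8 = 29
ES_Security audit = max(EF_Database migration=21, EF_Unit tests=34, EF_Integration tests=21, EF_Code review=29) = 34; EF_Security audit = 34+9 = 43
Expected project duration μ = 43 hours. Critical path: API spec → Backend dev → Unit tests → Security audit.

43 hours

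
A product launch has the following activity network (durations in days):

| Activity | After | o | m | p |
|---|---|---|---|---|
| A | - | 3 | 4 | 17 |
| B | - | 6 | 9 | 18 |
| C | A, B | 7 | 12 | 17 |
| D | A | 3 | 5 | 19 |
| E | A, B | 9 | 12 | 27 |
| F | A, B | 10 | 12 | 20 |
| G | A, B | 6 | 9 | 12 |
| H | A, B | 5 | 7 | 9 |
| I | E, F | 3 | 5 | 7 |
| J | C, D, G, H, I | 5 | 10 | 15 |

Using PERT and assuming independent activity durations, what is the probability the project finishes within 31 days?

0.024

te_A = (3 + 4·4 + 17)/6 = 36/6 = 6; σ²_A = ((17−3)/6)² = 5.444
te_B = (6 + 4·9 + 18)/6 = 60/6 = 10; σ²_B = ((18−6)/6)² = 4.000
te_C = (7 + 4·12 + 17)/6 = 72/6 = 12; σ²_C = ((17−7)/6)² = 2.778
te_D = (3 + 4·5 + 19)/6 = 42/6 = 7; σ²_D = ((19−3)/6)² = 7.111
te_E = (9 + 4·12 + 27)/6 = 84/6 = 14; σ²_E = ((27−9)/6)² = 9.000
te_F = (10 + 4·12 + 20)/6 = 78/6 = 13; σ²_F = ((20−10)/6)² = 2.778
te_G = (6 + 4·9 + 12)/6 = 54/6 = 9; σ²_G = ((12−6)/6)² = 1.000
te_H = (5 + 4·7 + 9)/6 = 42/6 = 7; σ²_H = ((9−5)/6)² = 0.444
te_I = (3 + 4·5 + 7)/6 = 30/6 = 5; σ²_I = ((7−3)/6)² = 0.444
te_J = (5 + 4·10 + 15)/6 = 60/6 = 10; σ²_J = ((15−5)/6)² = 2.778

Forward pass:
ES_A = 0; EF_A = 6
ES_B = 0; EF_B = 10
ES_C = max(EF_A=6, EF_B=10) = 10; EF_C = 10+12 = 22
ES_D = 6; EF_D = 6+7 = 13
ES_E = max(EF_A=6, EF_B=10) = 10; EF_E = 10+14 = 24
ES_F = max(EF_A=6, EF_B=10) = 10; EF_F = 10+13 = 23
ES_G = max(EF_A=6, EF_B=10) = 10; EF_G = 10+9 = 19
ES_H = max(EF_A=6, EF_B=10) = 10; EF_H = 10+7 = 17
ES_I = max(EF_E=24, EF_F=23) = 24; EF_I = 24+5 = 29
ES_J = max(EF_C=22, EF_D=13, EF_G=19, EF_H=17, EF_I=29) = 29; EF_J = 29+10 = 39
Expected project duration μ = 39 days. Critical path: B → E → I → J.

Variance along critical path = 4.000 + 9.000 + 0.444 + 2.778 = 16.222; σ = √16.222 = 4.028 days.
Z = (31 − 39) / 4.028 = -1.986
P(T ≤ 31) = Φ(-1.986) ≈ 0.024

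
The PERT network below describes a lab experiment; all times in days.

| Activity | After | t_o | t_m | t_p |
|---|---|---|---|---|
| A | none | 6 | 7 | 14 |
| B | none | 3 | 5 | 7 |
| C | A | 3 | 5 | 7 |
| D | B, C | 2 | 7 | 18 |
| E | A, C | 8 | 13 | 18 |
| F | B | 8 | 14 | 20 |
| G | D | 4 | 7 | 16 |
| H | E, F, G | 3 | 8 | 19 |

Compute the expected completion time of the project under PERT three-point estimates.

38 days

te_A = (6 + 4·7 + 14)/6 = 48/6 = 8
te_B = (3 + 4·5 + 7)/6 = 30/6 = 5
te_C = (3 + 4·5 + 7)/6 = 30/6 = 5
te_D = (2 + 4·7 + 18)/6 = 48/6 = 8
te_E = (8 + 4·13 + 18)/6 = 78/6 = 13
te_F = (8 + 4·14 + 20)/6 = 84/6 = 14
te_G = (4 + 4·7 + 16)/6 = 48/6 = 8
te_H = (3 + 4·8 + 19)/6 = 54/6 = 9

Forward pass:
ES_A = 0; EF_A = 8
ES_B = 0; EF_B = 5
ES_C = 8; EF_C = 8+5 = 13
ES_D = max(EF_B=5, EF_C=13) = 13; EF_D = 13+8 = 21
ES_E = max(EF_A=8, EF_C=13) = 13; EF_E = 13+13 = 26
ES_F = 5; EF_F = 5+14 = 19
ES_G = 21; EF_G = 21+8 = 29
ES_H = max(EF_E=26, EF_F=19, EF_G=29) = 29; EF_H = 29+9 = 38
Expected project duration μ = 38 days. Critical path: A → C → D → G → H.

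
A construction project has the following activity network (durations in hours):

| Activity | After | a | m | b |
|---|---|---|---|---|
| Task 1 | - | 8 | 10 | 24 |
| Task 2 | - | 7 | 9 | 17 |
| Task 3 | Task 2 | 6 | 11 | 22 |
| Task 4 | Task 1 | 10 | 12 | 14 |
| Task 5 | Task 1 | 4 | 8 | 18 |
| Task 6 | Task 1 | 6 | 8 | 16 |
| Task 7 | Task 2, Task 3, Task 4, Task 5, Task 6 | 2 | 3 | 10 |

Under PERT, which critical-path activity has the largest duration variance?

Task 1

te_Task 1 = (8 + 4·10 + 24)/6 = 72/6 = 12; σ²_Task 1 = ((24−8)/6)² = 7.111
te_Task 2 = (7 + 4·9 + 17)/6 = 60/6 = 10; σ²_Task 2 = ((17−7)/6)² = 2.778
te_Task 3 = (6 + 4·11 + 22)/6 = 72/6 = 12; σ²_Task 3 = ((22−6)/6)² = 7.111
te_Task 4 = (10 + 4·12 + 14)/6 = 72/6 = 12; σ²_Task 4 = ((14−10)/6)² = 0.444
te_Task 5 = (4 + 4·8 + 18)/6 = 54/6 = 9; σ²_Task 5 = ((18−4)/6)² = 5.444
te_Task 6 = (6 + 4·8 + 16)/6 = 54/6 = 9; σ²_Task 6 = ((16−6)/6)² = 2.778
te_Task 7 = (2 + 4·3 + 10)/6 = 24/6 = 4; σ²_Task 7 = ((10−2)/6)² = 1.778

Forward pass:
ES_Task 1 = 0; EF_Task 1 = 12
ES_Task 2 = 0; EF_Task 2 = 10
ES_Task 3 = 10; EF_Task 3 = 10+12 = 22
ES_Task 4 = 12; EF_Task 4 = 12+12 = 24
ES_Task 5 = 12; EF_Task 5 = 12+9 = 21
ES_Task 6 = 12; EF_Task 6 = 12+9 = 21
ES_Task 7 = max(EF_Task 2=10, EF_Task 3=22, EF_Task 4=24, EF_Task 5=21, EF_Task 6=21) = 24; EF_Task 7 = 24+4 = 28
Expected project duration μ = 28 hours. Critical path: Task 1 → Task 4 → Task 7.

Variances on critical path: σ²_Task 1=7.111, σ²_Task 4=0.444, σ²_Task 7=1.778.
Largest is σ²_Task 1 = 7.111.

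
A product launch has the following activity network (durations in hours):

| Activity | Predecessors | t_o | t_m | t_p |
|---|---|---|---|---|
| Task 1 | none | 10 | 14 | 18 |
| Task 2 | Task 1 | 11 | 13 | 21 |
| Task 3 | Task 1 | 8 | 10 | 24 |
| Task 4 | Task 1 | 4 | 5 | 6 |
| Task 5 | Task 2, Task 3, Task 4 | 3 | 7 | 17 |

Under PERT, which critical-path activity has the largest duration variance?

te_Task 1 = (10 + 4·14 + 18)/6 = 84/6 = 14; σ²_Task 1 = ((18−10)/6)² = 1.778
te_Task 2 = (11 + 4·13 + 21)/6 = 84/6 = 14; σ²_Task 2 = ((21−11)/6)² = 2.778
te_Task 3 = (8 + 4·10 + 24)/6 = 72/6 = 12; σ²_Task 3 = ((24−8)/6)² = 7.111
te_Task 4 = (4 + 4·5 + 6)/6 = 30/6 = 5; σ²_Task 4 = ((6−4)/6)² = 0.111
te_Task 5 = (3 + 4·7 + 17)/6 = 48/6 = 8; σ²_Task 5 = ((17−3)/6)² = 5.444

Forward pass:
ES_Task 1 = 0; EF_Task 1 = 14
ES_Task 2 = 14; EF_Task 2 = 14+14 = 28
ES_Task 3 = 14; EF_Task 3 = 14+12 = 26
ES_Task 4 = 14; EF_Task 4 = 14+5 = 19
ES_Task 5 = max(EF_Task 2=28, EF_Task 3=26, EF_Task 4=19) = 28; EF_Task 5 = 28+8 = 36
Expected project duration μ = 36 hours. Critical path: Task 1 → Task 2 → Task 5.

Variances on critical path: σ²_Task 1=1.778, σ²_Task 2=2.778, σ²_Task 5=5.444.
Largest is σ²_Task 5 = 5.444.

Task 5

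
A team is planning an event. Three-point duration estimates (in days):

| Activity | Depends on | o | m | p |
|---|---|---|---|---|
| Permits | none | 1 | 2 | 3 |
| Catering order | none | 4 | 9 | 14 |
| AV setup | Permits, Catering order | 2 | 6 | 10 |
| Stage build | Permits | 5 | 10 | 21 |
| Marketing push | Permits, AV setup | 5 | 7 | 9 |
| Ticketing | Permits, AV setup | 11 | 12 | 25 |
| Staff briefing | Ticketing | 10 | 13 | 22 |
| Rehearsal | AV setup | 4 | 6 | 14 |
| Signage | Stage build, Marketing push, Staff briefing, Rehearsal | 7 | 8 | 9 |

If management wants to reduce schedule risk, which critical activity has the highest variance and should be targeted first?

Ticketing

te_Permits = (1 + 4·2 + 3)/6 = 12/6 = 2; σ²_Permits = ((3−1)/6)² = 0.111
te_Catering order = (4 + 4·9 + 14)/6 = 54/6 = 9; σ²_Catering order = ((14−4)/6)² = 2.778
te_AV setup = (2 + 4·6 + 10)/6 = 36/6 = 6; σ²_AV setup = ((10−2)/6)² = 1.778
te_Stage build = (5 + 4·10 + 21)/6 = 66/6 = 11; σ²_Stage build = ((21−5)/6)² = 7.111
te_Marketing push = (5 + 4·7 + 9)/6 = 42/6 = 7; σ²_Marketing push = ((9−5)/6)² = 0.444
te_Ticketing = (11 + 4·12 + 25)/6 = 84/6 = 14; σ²_Ticketing = ((25−11)/6)² = 5.444
te_Staff briefing = (10 + 4·13 + 22)/6 = 84/6 = 14; σ²_Staff briefing = ((22−10)/6)² = 4.000
te_Rehearsal = (4 + 4·6 + 14)/6 = 42/6 = 7; σ²_Rehearsal = ((14−4)/6)² = 2.778
te_Signage = (7 + 4·8 + 9)/6 = 48/6 = 8; σ²_Signage = ((9−7)/6)² = 0.111

Forward pass:
ES_Permits = 0; EF_Permits = 2
ES_Catering order = 0; EF_Catering order = 9
ES_AV setup = max(EF_Permits=2, EF_Catering order=9) = 9; EF_AV setup = 9+6 = 15
ES_Stage build = 2; EF_Stage build = 2+11 = 13
ES_Marketing push = max(EF_Permits=2, EF_AV setup=15) = 15; EF_Marketing push = 15+7 = 22
ES_Ticketing = max(EF_Permits=2, EF_AV setup=15) = 15; EF_Ticketing = 15+14 = 29
ES_Staff briefing = 29; EF_Staff briefing = 29+14 = 43
ES_Rehearsal = 15; EF_Rehearsal = 15+7 = 22
ES_Signage = max(EF_Stage build=13, EF_Marketing push=22, EF_Staff briefing=43, EF_Rehearsal=22) = 43; EF_Signage = 43+8 = 51
Expected project duration μ = 51 days. Critical path: Catering order → AV setup → Ticketing → Staff briefing → Signage.

Variances on critical path: σ²_Catering order=2.778, σ²_AV setup=1.778, σ²_Ticketing=5.444, σ²_Staff briefing=4.000, σ²_Signage=0.111.
Largest is σ²_Ticketing = 5.444.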